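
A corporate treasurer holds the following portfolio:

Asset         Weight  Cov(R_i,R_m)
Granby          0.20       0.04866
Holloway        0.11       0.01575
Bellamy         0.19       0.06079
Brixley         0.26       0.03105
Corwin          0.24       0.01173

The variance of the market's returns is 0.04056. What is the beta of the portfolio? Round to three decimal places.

0.836

β_Granby = 0.04866 / 0.04056 = 1.1997
β_Holloway = 0.01575 / 0.04056 = 0.3883
β_Bellamy = 0.06079 / 0.04056 = 1.4988
β_Brixley = 0.03105 / 0.04056 = 0.7655
β_Corwin = 0.01173 / 0.04056 = 0.2892
β_P = Σ w_i β_i = 0.20×1.1997 + 0.11×0.3883 + 0.19×1.4988 + 0.26×0.7655 + 0.24×0.2892 = 0.8359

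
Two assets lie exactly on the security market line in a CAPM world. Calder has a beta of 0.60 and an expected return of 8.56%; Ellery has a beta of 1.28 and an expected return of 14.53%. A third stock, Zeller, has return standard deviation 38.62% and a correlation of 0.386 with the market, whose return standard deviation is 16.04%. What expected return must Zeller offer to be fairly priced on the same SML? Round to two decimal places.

11.45%

MRP = (14.53% − 8.56%) / (1.28 − 0.60) = 8.7794%
R_f = 8.56% − 0.60 × 8.7794% = 3.2924%
β_Zeller = ρ·σ_i/σ_m = 0.386 × 38.62 / 16.04 = 0.9294
E(R_Zeller) = R_f + β × MRP = 3.2924% + 0.9294 × 8.7794% = 11.45%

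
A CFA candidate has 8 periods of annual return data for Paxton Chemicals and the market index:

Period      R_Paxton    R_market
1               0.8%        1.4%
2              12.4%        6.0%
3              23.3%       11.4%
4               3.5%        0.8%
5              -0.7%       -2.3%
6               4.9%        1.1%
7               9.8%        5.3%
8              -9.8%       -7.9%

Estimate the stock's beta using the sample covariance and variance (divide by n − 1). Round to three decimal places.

1.677

Mean R_i = (0.8 + 12.4 + 23.3 + 3.5 − 0.7 + 4.9 + 9.8 − 9.8) / 8 = 5.5250%
Mean R_m = (1.4 + 6.0 + 11.4 + 0.8 − 2.3 + 1.1 + 5.3 − 7.9) / 8 = 1.9750%
Σ(R_i − R̄_i)(R_m − R̄_m) = 393.0050  ⇒  Cov = 393.0050 / 7 = 56.1436
Σ(R_m − R̄_m)² = 234.3550  ⇒  Var(R_m) = 234.3550 / 7 = 33.4793
β = Cov / Var(R_m) = 56.1436 / 33.4793 = 1.6770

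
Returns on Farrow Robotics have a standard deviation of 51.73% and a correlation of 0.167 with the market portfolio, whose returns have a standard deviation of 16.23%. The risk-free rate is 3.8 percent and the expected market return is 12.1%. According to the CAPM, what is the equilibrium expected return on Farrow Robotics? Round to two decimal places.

8.22%

β = ρ × σ_i / σ_m = 0.167 × 51.73% / 16.23% = 0.5323
MRP = 12.1% − 3.8% = 8.30%
E(R) = 3.8% + 0.5323 × 8.3% = 8.22%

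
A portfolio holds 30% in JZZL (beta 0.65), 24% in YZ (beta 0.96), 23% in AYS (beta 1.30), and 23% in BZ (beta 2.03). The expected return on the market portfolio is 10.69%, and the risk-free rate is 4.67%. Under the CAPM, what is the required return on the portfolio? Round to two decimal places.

11.84%

β_P = Σ w_i β_i = 0.30×0.65 + 0.24×0.96 + 0.23×1.30 + 0.23×2.03 = 1.1913
MRP = 10.69% − 4.67% = 6.02%
E(R_P) = R_f + β_P × MRP = 4.67% + 1.1913 × 6.02% = 11.84%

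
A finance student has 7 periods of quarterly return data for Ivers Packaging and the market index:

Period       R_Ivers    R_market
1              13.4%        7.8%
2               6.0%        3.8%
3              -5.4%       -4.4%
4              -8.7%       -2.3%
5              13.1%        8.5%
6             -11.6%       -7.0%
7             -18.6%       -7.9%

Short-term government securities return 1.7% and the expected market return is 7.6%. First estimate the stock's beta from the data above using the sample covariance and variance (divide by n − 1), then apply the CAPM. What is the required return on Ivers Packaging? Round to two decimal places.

Mean R_i = (13.4 + 6.0 − 5.4 − 8.7 + 13.1 − 11.6 − 18.6) / 7 = -1.6857%
Mean R_m = (7.8 + 3.8 − 4.4 − 2.3 + 8.5 − 7.0 − 7.9) / 7 = -0.2143%
Σ(R_i − R̄_i)(R_m − R̄_m) = 508.0514  ⇒  Cov = 508.0514 / 6 = 84.6752
Σ(R_m − R̄_m)² = 283.2686  ⇒  Var(R_m) = 283.2686 / 6 = 47.2114
β = Cov / Var(R_m) = 84.6752 / 47.2114 = 1.7935
MRP = 7.6% − 1.7% = 5.90%
E(R) = R_f + β × MRP = 1.7% + 1.7935 × 5.9% = 12.28%

12.28%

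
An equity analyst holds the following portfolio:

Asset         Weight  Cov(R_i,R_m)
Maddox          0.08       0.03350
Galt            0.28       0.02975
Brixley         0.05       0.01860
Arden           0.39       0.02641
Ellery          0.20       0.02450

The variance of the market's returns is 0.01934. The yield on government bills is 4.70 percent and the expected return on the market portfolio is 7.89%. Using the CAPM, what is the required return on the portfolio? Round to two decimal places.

β_Maddox = 0.03350 / 0.01934 = 1.7322
β_Galt = 0.02975 / 0.01934 = 1.5383
β_Brixley = 0.01860 / 0.01934 = 0.9617
β_Arden = 0.02641 / 0.01934 = 1.3656
β_Ellery = 0.02450 / 0.01934 = 1.2668
β_P = Σ w_i β_i = 0.08×1.7322 + 0.28×1.5383 + 0.05×0.9617 + 0.39×1.3656 + 0.20×1.2668 = 1.4033
MRP = 7.89% − 4.70% = 3.19%
E(R_P) = R_f + β_P × MRP = 4.70% + 1.4033 × 3.19% = 9.18%

9.18%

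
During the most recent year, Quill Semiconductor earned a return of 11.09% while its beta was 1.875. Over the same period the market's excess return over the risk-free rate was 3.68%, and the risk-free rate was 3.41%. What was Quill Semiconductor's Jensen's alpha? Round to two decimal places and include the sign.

CAPM benchmark = R_f + β(R_m − R_f) = 3.41% + 1.875 × 3.68% = 10.31000%
α = actual − benchmark = 11.09% − 10.31000% = +0.78%

+0.78%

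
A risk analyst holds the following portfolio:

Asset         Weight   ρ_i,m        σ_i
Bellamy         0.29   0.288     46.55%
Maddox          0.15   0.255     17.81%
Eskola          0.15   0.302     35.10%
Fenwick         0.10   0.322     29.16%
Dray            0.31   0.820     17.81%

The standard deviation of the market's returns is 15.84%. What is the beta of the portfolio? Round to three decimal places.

β_Bellamy = 0.288 × 46.55% / 15.84% = 0.8464
β_Maddox = 0.255 × 17.81% / 15.84% = 0.2867
β_Eskola = 0.302 × 35.10% / 15.84% = 0.6692
β_Fenwick = 0.322 × 29.16% / 15.84% = 0.5928
β_Dray = 0.820 × 17.81% / 15.84% = 0.9220
β_P = Σ w_i β_i = 0.29×0.8464 + 0.15×0.2867 + 0.15×0.6692 + 0.10×0.5928 + 0.31×0.9220 = 0.7339

0.734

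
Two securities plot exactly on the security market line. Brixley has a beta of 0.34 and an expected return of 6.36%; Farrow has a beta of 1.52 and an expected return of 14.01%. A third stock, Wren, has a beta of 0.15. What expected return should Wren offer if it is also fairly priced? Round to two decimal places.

5.13%

MRP (SML slope) = (14.01% − 6.36%) / (1.52 − 0.34) = 7.65% / 1.18 = 6.4831%
R_f (intercept) = 6.36% − 0.34 × 6.4831% = 4.1557%
E(R_Wren) = R_f + β × MRP = 4.1557% + 0.15 × 6.4831% = 5.13%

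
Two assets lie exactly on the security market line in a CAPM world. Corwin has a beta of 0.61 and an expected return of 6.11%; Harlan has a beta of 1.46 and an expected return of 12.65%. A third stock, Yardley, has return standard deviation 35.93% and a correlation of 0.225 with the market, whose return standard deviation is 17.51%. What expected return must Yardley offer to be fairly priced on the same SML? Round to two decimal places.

4.97%

MRP = (12.65% − 6.11%) / (1.46 − 0.61) = 7.6941%
R_f = 6.11% − 0.61 × 7.6941% = 1.4166%
β_Yardley = ρ·σ_i/σ_m = 0.225 × 35.93 / 17.51 = 0.4617
E(R_Yardley) = R_f + β × MRP = 1.4166% + 0.4617 × 7.6941% = 4.97%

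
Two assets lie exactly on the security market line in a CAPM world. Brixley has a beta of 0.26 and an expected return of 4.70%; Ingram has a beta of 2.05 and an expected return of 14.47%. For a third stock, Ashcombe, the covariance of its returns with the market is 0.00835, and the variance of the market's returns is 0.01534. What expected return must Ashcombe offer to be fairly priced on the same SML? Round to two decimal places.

MRP = (14.47% − 4.70%) / (2.05 − 0.26) = 5.4581%
R_f = 4.70% − 0.26 × 5.4581% = 3.2809%
β_Ashcombe = Cov / Var(R_m) = 0.00835 / 0.01534 = 0.5443
E(R_Ashcombe) = R_f + β × MRP = 3.2809% + 0.5443 × 5.4581% = 6.25%

6.25%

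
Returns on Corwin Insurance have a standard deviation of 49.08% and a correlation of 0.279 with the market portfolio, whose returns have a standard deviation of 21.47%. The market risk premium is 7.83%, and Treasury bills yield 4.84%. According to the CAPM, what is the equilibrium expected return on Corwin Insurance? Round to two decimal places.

9.83%

β = ρ × σ_i / σ_m = 0.279 × 49.08% / 21.47% = 0.6378
E(R) = 4.84% + 0.6378 × 7.83% = 9.83%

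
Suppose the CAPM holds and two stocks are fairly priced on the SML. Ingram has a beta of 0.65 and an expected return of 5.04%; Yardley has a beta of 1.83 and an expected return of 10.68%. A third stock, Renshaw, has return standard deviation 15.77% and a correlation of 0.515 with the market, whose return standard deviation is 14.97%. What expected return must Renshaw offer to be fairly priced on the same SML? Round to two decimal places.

4.53%

MRP = (10.68% − 5.04%) / (1.83 − 0.65) = 4.7797%
R_f = 5.04% − 0.65 × 4.7797% = 1.9332%
β_Renshaw = ρ·σ_i/σ_m = 0.515 × 15.77 / 14.97 = 0.5425
E(R_Renshaw) = R_f + β × MRP = 1.9332% + 0.5425 × 4.7797% = 4.53%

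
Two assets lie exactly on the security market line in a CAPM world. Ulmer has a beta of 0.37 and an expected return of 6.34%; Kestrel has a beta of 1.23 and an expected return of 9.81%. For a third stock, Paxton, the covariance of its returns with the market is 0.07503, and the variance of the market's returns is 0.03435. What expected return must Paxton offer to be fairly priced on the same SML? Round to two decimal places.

13.66%

MRP = (9.81% − 6.34%) / (1.23 − 0.37) = 4.0349%
R_f = 6.34% − 0.37 × 4.0349% = 4.8471%
β_Paxton = Cov / Var(R_m) = 0.07503 / 0.03435 = 2.1843
E(R_Paxton) = R_f + β × MRP = 4.8471% + 2.1843 × 4.0349% = 13.66%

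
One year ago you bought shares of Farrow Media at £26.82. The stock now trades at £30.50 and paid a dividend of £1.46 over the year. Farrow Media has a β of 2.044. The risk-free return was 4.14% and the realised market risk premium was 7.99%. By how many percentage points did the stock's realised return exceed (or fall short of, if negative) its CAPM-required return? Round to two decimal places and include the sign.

-1.31%

Realised HPR = (P1 + D1 − P0) / P0 = (30.50 + 1.46 − 26.82) / 26.82 = 5.14 / 26.82 = 19.1648%
CAPM required = R_f + β·MRP = 4.14% + 2.044 × 7.99% = 20.47156%
α = realised − required = 19.1648% − 20.47156% = -1.31%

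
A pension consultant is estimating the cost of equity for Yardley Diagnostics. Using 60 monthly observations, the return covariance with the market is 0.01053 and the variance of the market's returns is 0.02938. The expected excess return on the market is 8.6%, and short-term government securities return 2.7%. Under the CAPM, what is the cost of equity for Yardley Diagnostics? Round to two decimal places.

5.78%

β = Cov(R_i, R_m) / Var(R_m) = 0.01053 / 0.02938 = 0.3584
E(R) = R_f + β × MRP = 2.7% + 0.3584 × 8.6% = 5.78%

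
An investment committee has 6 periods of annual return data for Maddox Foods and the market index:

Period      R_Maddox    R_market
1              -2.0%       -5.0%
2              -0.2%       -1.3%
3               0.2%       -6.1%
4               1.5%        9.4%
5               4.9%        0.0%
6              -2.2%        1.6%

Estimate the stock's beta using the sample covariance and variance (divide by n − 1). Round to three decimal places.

Mean R_i = (-2.0 − 0.2 + 0.2 + 1.5 + 4.9 − 2.2) / 6 = 0.3667%
Mean R_m = (-5.0 − 1.3 − 6.1 + 9.4 + 0.0 + 1.6) / 6 = -0.2333%
Σ(R_i − R̄_i)(R_m − R̄_m) = 20.1333  ⇒  Cov = 20.1333 / 5 = 4.0267
Σ(R_m − R̄_m)² = 154.4933  ⇒  Var(R_m) = 154.4933 / 5 = 30.8987
β = Cov / Var(R_m) = 4.0267 / 30.8987 = 0.1303

0.130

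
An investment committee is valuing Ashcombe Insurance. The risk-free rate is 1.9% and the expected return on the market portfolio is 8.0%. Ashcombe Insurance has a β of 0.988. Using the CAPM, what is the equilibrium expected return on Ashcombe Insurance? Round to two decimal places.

7.93%

Market risk premium = E(R_m) − R_f = 8.0% − 1.9% = 6.10%
E(R) = R_f + β × MRP = 1.9% + 0.988 × 6.1% = 7.93%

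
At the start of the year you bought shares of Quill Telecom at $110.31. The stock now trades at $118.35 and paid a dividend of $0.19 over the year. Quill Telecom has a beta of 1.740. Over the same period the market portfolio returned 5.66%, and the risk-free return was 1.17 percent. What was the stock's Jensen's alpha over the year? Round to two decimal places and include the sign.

-1.52%

Realised HPR = (P1 + D1 − P0) / P0 = (118.35 + 0.19 − 110.31) / 110.31 = 8.23 / 110.31 = 7.4608%
MRP = 5.66% − 1.17% = 4.49%
CAPM required = R_f + β·MRP = 1.17% + 1.740 × 4.49% = 8.98260%
α = realised − required = 7.4608% − 8.98260% = -1.52%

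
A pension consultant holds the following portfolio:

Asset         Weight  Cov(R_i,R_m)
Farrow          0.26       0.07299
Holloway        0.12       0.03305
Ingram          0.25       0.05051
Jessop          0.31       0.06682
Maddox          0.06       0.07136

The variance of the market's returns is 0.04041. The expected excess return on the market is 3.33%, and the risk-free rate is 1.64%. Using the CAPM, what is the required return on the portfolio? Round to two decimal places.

6.63%

β_Farrow = 0.07299 / 0.04041 = 1.8062
β_Holloway = 0.03305 / 0.04041 = 0.8179
β_Ingram = 0.05051 / 0.04041 = 1.2499
β_Jessop = 0.06682 / 0.04041 = 1.6536
β_Maddox = 0.07136 / 0.04041 = 1.7659
β_P = Σ w_i β_i = 0.26×1.8062 + 0.12×0.8179 + 0.25×1.2499 + 0.31×1.6536 + 0.06×1.7659 = 1.4988
E(R_P) = R_f + β_P × MRP = 1.64% + 1.4988 × 3.33% = 6.63%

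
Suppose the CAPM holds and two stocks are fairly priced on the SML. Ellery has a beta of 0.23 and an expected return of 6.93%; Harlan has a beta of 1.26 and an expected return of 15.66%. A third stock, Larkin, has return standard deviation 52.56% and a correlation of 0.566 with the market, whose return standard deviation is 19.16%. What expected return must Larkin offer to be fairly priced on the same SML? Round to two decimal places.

MRP = (15.66% − 6.93%) / (1.26 − 0.23) = 8.4757%
R_f = 6.93% − 0.23 × 8.4757% = 4.9806%
β_Larkin = ρ·σ_i/σ_m = 0.566 × 52.56 / 19.16 = 1.5527
E(R_Larkin) = R_f + β × MRP = 4.9806% + 1.5527 × 8.4757% = 18.14%

18.14%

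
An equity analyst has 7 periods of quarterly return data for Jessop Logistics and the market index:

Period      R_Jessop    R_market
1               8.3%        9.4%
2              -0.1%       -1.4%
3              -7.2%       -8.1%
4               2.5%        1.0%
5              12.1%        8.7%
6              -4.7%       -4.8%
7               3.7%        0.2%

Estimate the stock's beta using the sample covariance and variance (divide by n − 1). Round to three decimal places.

1.020

Mean R_i = (8.3 − 0.1 − 7.2 + 2.5 + 12.1 − 4.7 + 3.7) / 7 = 2.0857%
Mean R_m = (9.4 − 1.4 − 8.1 + 1.0 + 8.7 − 4.8 + 0.2) / 7 = 0.7143%
Σ(R_i − R̄_i)(R_m − R̄_m) = 257.1214  ⇒  Cov = 257.1214 / 6 = 42.8536
Σ(R_m − R̄_m)² = 252.1286  ⇒  Var(R_m) = 252.1286 / 6 = 42.0214
β = Cov / Var(R_m) = 42.8536 / 42.0214 = 1.0198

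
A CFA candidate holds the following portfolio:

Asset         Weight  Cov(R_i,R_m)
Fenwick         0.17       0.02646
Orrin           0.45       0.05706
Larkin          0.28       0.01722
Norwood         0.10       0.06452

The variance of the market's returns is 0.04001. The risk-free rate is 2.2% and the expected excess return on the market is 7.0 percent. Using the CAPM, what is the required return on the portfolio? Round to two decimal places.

9.45%

β_Fenwick = 0.02646 / 0.04001 = 0.6613
β_Orrin = 0.05706 / 0.04001 = 1.4261
β_Larkin = 0.01722 / 0.04001 = 0.4304
β_Norwood = 0.06452 / 0.04001 = 1.6126
β_P = Σ w_i β_i = 0.17×0.6613 + 0.45×1.4261 + 0.28×0.4304 + 0.10×1.6126 = 1.0359
E(R_P) = R_f + β_P × MRP = 2.2% + 1.0359 × 7.0% = 9.45%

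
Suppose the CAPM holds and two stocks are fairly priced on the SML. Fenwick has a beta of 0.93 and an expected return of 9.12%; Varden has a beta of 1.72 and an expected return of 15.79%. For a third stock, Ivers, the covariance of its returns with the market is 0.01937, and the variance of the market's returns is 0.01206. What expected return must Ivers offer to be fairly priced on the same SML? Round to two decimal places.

MRP = (15.79% − 9.12%) / (1.72 − 0.93) = 8.4430%
R_f = 9.12% − 0.93 × 8.4430% = 1.2680%
β_Ivers = Cov / Var(R_m) = 0.01937 / 0.01206 = 1.6061
E(R_Ivers) = R_f + β × MRP = 1.2680% + 1.6061 × 8.4430% = 14.83%

14.83%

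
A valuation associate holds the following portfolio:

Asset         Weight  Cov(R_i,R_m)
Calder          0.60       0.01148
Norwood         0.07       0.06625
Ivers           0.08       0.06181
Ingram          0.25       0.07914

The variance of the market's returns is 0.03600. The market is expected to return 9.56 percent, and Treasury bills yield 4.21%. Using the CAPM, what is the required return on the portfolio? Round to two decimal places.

β_Calder = 0.01148 / 0.03600 = 0.3189
β_Norwood = 0.06625 / 0.03600 = 1.8403
β_Ivers = 0.06181 / 0.03600 = 1.7169
β_Ingram = 0.07914 / 0.03600 = 2.1983
β_P = Σ w_i β_i = 0.60×0.3189 + 0.07×1.8403 + 0.08×1.7169 + 0.25×2.1983 = 1.0071
MRP = 9.56% − 4.21% = 5.35%
E(R_P) = R_f + β_P × MRP = 4.21% + 1.0071 × 5.35% = 9.60%

9.60%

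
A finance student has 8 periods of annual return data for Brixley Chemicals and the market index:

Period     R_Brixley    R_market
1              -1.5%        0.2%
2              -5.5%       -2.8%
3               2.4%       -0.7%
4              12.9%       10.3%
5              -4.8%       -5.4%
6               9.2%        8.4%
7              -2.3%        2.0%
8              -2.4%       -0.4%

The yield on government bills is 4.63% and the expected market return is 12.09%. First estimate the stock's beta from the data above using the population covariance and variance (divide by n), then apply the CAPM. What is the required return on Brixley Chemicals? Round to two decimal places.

Mean R_i = (-1.5 − 5.5 + 2.4 + 12.9 − 4.8 + 9.2 − 2.3 − 2.4) / 8 = 1.0000%
Mean R_m = (0.2 − 2.8 − 0.7 + 10.3 − 5.4 + 8.4 + 2.0 − 0.4) / 8 = 1.4500%
Σ(R_i − R̄_i)(R_m − R̄_m) = 234.2500  ⇒  Cov = 234.2500 / 8 = 29.2813
Σ(R_m − R̄_m)² = 201.5200  ⇒  Var(R_m) = 201.5200 / 8 = 25.1900
β = Cov / Var(R_m) = 29.2813 / 25.1900 = 1.1624
MRP = 12.09% − 4.63% = 7.46%
E(R) = R_f + β × MRP = 4.63% + 1.1624 × 7.46% = 13.30%

13.30%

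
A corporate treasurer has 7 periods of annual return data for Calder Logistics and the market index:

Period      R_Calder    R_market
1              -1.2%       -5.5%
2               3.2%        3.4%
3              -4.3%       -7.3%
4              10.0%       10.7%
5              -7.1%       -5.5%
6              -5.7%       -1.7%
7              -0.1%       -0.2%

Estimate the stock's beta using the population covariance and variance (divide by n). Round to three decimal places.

0.843

Mean R_i = (-1.2 + 3.2 − 4.3 + 10.0 − 7.1 − 5.7 − 0.1) / 7 = -0.7429%
Mean R_m = (-5.5 + 3.4 − 7.3 + 10.7 − 5.5 − 1.7 − 0.2) / 7 = -0.8714%
Σ(R_i − R̄_i)(R_m − R̄_m) = 200.0986  ⇒  Cov = 200.0986 / 7 = 28.5855
Σ(R_m − R̄_m)² = 237.4543  ⇒  Var(R_m) = 237.4543 / 7 = 33.9220
β = Cov / Var(R_m) = 28.5855 / 33.9220 = 0.8427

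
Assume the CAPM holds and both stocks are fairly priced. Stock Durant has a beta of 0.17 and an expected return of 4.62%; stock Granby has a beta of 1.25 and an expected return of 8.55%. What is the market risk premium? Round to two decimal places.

3.64%

Both satisfy E(R) = R_f + β·MRP, so the slope of the SML is
MRP = (8.55% − 4.62%) / (1.25 − 0.17) = 3.93% / 1.08 = 3.6389%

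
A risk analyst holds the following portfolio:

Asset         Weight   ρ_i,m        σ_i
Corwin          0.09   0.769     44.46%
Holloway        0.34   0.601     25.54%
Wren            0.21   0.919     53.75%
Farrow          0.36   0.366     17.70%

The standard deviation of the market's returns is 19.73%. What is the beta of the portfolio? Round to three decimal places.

1.064

β_Corwin = 0.769 × 44.46% / 19.73% = 1.7329
β_Holloway = 0.601 × 25.54% / 19.73% = 0.7780
β_Wren = 0.919 × 53.75% / 19.73% = 2.5036
β_Farrow = 0.366 × 17.70% / 19.73% = 0.3283
β_P = Σ w_i β_i = 0.09×1.7329 + 0.34×0.7780 + 0.21×2.5036 + 0.36×0.3283 = 1.0644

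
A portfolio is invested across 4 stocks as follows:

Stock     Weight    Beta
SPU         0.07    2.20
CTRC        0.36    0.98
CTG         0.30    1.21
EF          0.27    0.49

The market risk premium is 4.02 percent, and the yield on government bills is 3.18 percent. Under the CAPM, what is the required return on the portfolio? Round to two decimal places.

β_P = Σ w_i β_i = 0.07×2.20 + 0.36×0.98 + 0.30×1.21 + 0.27×0.49 = 1.0021
E(R_P) = R_f + β_P × MRP = 3.18% + 1.0021 × 4.02% = 7.21%

7.21%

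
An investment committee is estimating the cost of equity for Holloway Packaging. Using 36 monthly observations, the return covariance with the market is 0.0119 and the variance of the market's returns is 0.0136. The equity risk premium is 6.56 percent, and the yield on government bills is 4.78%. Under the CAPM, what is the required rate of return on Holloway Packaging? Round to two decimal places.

10.52%

β = Cov(R_i, R_m) / Var(R_m) = 0.0119 / 0.0136 = 0.8750
E(R) = R_f + β × MRP = 4.78% + 0.8750 × 6.56% = 10.52%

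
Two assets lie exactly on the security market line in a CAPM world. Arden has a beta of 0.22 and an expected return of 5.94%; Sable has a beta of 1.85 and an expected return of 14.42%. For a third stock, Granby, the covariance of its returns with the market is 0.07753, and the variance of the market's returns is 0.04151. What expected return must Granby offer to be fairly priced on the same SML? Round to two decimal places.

14.51%

MRP = (14.42% − 5.94%) / (1.85 − 0.22) = 5.2025%
R_f = 5.94% − 0.22 × 5.2025% = 4.7955%
β_Granby = Cov / Var(R_m) = 0.07753 / 0.04151 = 1.8677
E(R_Granby) = R_f + β × MRP = 4.7955% + 1.8677 × 5.2025% = 14.51%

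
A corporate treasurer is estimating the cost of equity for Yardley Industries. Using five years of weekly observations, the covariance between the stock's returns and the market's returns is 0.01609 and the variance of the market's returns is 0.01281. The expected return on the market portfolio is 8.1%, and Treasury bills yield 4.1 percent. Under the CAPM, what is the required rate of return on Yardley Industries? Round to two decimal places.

9.12%

β = Cov(R_i, R_m) / Var(R_m) = 0.01609 / 0.01281 = 1.2560
MRP = 8.1% − 4.1% = 4.00%
E(R) = R_f + β × MRP = 4.1% + 1.2560 × 4.0% = 9.12%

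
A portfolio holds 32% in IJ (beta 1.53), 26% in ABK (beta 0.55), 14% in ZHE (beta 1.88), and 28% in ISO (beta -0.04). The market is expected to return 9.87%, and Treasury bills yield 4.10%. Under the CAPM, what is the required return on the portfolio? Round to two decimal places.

β_P = Σ w_i β_i = 0.32×1.53 + 0.26×0.55 + 0.14×1.88 + 0.28×-0.04 = 0.8846
MRP = 9.87% − 4.10% = 5.77%
E(R_P) = R_f + β_P × MRP = 4.10% + 0.8846 × 5.77% = 9.20%

9.20%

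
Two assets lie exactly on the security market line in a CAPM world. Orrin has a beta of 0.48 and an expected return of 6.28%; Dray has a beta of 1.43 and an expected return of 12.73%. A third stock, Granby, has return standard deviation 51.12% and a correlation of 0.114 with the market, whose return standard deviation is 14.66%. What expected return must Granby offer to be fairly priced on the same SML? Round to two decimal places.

MRP = (12.73% − 6.28%) / (1.43 − 0.48) = 6.7895%
R_f = 6.28% − 0.48 × 6.7895% = 3.0210%
β_Granby = ρ·σ_i/σ_m = 0.114 × 51.12 / 14.66 = 0.3975
E(R_Granby) = R_f + β × MRP = 3.0210% + 0.3975 × 6.7895% = 5.72%

5.72%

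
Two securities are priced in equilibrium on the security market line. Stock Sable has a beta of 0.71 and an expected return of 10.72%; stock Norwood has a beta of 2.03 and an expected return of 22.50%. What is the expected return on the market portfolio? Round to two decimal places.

Both satisfy E(R) = R_f + β·MRP, so the slope of the SML is
MRP = (22.50% − 10.72%) / (2.03 − 0.71) = 11.78% / 1.32 = 8.9242%
R_f = E(R_Sable) − β_Sable·MRP = 10.72% − 0.71 × 8.9242% = 4.3838%
E(R_m) = R_f + MRP = 4.3838% + 8.9242% = 13.31%

13.31%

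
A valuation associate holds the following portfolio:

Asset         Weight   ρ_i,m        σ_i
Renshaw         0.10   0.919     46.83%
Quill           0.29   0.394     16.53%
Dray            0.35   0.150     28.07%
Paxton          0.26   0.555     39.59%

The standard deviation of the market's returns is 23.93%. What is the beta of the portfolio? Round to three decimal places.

β_Renshaw = 0.919 × 46.83% / 23.93% = 1.7984
β_Quill = 0.394 × 16.53% / 23.93% = 0.2722
β_Dray = 0.150 × 28.07% / 23.93% = 0.1760
β_Paxton = 0.555 × 39.59% / 23.93% = 0.9182
β_P = Σ w_i β_i = 0.10×1.7984 + 0.29×0.2722 + 0.35×0.1760 + 0.26×0.9182 = 0.5591

0.559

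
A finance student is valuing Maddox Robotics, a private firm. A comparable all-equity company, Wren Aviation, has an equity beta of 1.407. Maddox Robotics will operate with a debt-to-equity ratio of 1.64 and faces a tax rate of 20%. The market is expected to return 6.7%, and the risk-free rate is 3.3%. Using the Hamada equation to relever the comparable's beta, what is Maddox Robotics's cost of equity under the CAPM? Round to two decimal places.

14.36%

β_L = β_U × [1 + (1 − t)(D/E)] = 1.407 × [1 + (1 − 0.20) × 1.64]
    = 1.407 × [1 + 0.80 × 1.64] = 1.407 × 2.3120 = 3.2530
MRP = 6.7% − 3.3% = 3.40%
E(R) = R_f + β_L × MRP = 3.3% + 3.2530 × 3.4% = 14.36%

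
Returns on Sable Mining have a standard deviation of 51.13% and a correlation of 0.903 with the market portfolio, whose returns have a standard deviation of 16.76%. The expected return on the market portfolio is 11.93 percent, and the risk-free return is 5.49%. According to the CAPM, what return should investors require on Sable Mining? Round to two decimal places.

β = ρ × σ_i / σ_m = 0.903 × 51.13% / 16.76% = 2.7548
MRP = 11.93% − 5.49% = 6.44%
E(R) = 5.49% + 2.7548 × 6.44% = 23.23%

23.23%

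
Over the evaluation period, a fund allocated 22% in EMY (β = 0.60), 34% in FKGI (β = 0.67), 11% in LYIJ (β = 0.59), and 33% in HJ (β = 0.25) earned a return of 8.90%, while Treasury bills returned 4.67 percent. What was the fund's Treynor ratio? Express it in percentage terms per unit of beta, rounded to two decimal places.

8.34%

β_P = 0.22×0.60 + 0.34×0.67 + 0.11×0.59 + 0.33×0.25 = 0.5072
Treynor = (R_P − R_f) / β_P = (8.90% − 4.67%) / 0.5072 = 4.23% / 0.5072 = 8.34%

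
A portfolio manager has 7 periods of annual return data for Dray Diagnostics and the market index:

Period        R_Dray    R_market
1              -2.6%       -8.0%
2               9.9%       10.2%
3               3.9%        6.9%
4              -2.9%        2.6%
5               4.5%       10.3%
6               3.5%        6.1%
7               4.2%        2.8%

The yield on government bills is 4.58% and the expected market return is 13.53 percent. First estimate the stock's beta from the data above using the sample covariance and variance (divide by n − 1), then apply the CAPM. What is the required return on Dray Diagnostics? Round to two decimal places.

Mean R_i = (-2.6 + 9.9 + 3.9 − 2.9 + 4.5 + 3.5 + 4.2) / 7 = 2.9286%
Mean R_m = (-8.0 + 10.2 + 6.9 + 2.6 + 10.3 + 6.1 + 2.8) / 7 = 4.4143%
Σ(R_i − R̄_i)(R_m − R̄_m) = 130.1171  ⇒  Cov = 130.1171 / 6 = 21.6862
Σ(R_m − R̄_m)² = 237.1486  ⇒  Var(R_m) = 237.1486 / 6 = 39.5248
β = Cov / Var(R_m) = 21.6862 / 39.5248 = 0.5487
MRP = 13.53% − 4.58% = 8.95%
E(R) = R_f + β × MRP = 4.58% + 0.5487 × 8.95% = 9.49%

9.49%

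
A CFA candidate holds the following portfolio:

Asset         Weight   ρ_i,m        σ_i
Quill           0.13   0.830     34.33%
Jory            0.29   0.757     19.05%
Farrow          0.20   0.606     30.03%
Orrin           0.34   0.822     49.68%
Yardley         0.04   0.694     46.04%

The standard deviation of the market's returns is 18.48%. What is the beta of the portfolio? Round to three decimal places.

β_Quill = 0.830 × 34.33% / 18.48% = 1.5419
β_Jory = 0.757 × 19.05% / 18.48% = 0.7803
β_Farrow = 0.606 × 30.03% / 18.48% = 0.9848
β_Orrin = 0.822 × 49.68% / 18.48% = 2.2098
β_Yardley = 0.694 × 46.04% / 18.48% = 1.7290
β_P = Σ w_i β_i = 0.13×1.5419 + 0.29×0.7803 + 0.20×0.9848 + 0.34×2.2098 + 0.04×1.7290 = 1.4442

1.444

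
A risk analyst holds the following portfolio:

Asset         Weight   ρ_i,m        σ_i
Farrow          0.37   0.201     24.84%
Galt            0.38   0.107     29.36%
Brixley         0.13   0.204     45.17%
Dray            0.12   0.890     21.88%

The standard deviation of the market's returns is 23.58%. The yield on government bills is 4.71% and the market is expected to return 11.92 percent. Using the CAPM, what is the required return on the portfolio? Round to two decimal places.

β_Farrow = 0.201 × 24.84% / 23.58% = 0.2117
β_Galt = 0.107 × 29.36% / 23.58% = 0.1332
β_Brixley = 0.204 × 45.17% / 23.58% = 0.3908
β_Dray = 0.890 × 21.88% / 23.58% = 0.8258
β_P = Σ w_i β_i = 0.37×0.2117 + 0.38×0.1332 + 0.13×0.3908 + 0.12×0.8258 = 0.2788
MRP = 11.92% − 4.71% = 7.21%
E(R_P) = R_f + β_P × MRP = 4.71% + 0.2788 × 7.21% = 6.72%

6.72%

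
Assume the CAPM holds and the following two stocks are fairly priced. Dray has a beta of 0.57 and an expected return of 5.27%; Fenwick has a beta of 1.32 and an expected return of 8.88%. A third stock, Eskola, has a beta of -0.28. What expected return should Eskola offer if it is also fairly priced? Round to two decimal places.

1.18%

MRP (SML slope) = (8.88% − 5.27%) / (1.32 − 0.57) = 3.61% / 0.75 = 4.8133%
R_f (intercept) = 5.27% − 0.57 × 4.8133% = 2.5264%
E(R_Eskola) = R_f + β × MRP = 2.5264% + -0.28 × 4.8133% = 1.18%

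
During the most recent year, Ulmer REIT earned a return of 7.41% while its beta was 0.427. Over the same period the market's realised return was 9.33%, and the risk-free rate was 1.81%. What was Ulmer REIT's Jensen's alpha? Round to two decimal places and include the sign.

Market excess return = 9.33% − 1.81% = 7.52%
CAPM benchmark = R_f + β(R_m − R_f) = 1.81% + 0.427 × 7.52% = 5.02104%
α = actual − benchmark = 7.41% − 5.02104% = +2.39%

+2.39%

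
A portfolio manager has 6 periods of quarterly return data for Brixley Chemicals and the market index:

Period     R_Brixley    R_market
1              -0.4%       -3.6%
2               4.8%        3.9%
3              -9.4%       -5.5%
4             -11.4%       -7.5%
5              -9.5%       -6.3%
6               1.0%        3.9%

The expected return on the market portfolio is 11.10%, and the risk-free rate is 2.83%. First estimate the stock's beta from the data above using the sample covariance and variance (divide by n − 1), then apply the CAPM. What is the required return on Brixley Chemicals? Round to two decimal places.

Mean R_i = (-0.4 + 4.8 − 9.4 − 11.4 − 9.5 + 1.0) / 6 = -4.1500%
Mean R_m = (-3.6 + 3.9 − 5.5 − 7.5 − 6.3 + 3.9) / 6 = -2.5167%
Σ(R_i − R̄_i)(R_m − R̄_m) = 158.4450  ⇒  Cov = 158.4450 / 5 = 31.6890
Σ(R_m − R̄_m)² = 131.5683  ⇒  Var(R_m) = 131.5683 / 5 = 26.3137
β = Cov / Var(R_m) = 31.6890 / 26.3137 = 1.2043
MRP = 11.10% − 2.83% = 8.27%
E(R) = R_f + β × MRP = 2.83% + 1.2043 × 8.27% = 12.79%

12.79%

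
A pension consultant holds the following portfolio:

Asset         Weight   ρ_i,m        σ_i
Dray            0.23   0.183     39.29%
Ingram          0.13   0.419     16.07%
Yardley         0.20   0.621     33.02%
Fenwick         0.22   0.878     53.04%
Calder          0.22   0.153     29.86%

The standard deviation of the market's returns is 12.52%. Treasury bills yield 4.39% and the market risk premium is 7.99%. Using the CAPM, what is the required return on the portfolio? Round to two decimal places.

15.80%

β_Dray = 0.183 × 39.29% / 12.52% = 0.5743
β_Ingram = 0.419 × 16.07% / 12.52% = 0.5378
β_Yardley = 0.621 × 33.02% / 12.52% = 1.6378
β_Fenwick = 0.878 × 53.04% / 12.52% = 3.7196
β_Calder = 0.153 × 29.86% / 12.52% = 0.3649
β_P = Σ w_i β_i = 0.23×0.5743 + 0.13×0.5378 + 0.20×1.6378 + 0.22×3.7196 + 0.22×0.3649 = 1.4282
E(R_P) = R_f + β_P × MRP = 4.39% + 1.4282 × 7.99% = 15.80%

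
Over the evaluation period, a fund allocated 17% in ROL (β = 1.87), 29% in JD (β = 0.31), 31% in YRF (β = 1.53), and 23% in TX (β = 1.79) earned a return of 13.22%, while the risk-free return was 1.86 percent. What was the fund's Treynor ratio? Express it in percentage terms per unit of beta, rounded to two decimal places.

8.78%

β_P = 0.17×1.87 + 0.29×0.31 + 0.31×1.53 + 0.23×1.79 = 1.2938
Treynor = (R_P − R_f) / β_P = (13.22% − 1.86%) / 1.2938 = 11.36% / 1.2938 = 8.78%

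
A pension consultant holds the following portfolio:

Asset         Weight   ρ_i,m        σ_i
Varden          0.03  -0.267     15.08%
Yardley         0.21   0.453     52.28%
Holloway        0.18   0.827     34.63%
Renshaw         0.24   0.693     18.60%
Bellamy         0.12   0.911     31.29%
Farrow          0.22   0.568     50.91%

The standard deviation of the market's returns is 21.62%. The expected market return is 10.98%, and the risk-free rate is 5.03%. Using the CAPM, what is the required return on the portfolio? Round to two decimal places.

β_Varden = -0.267 × 15.08% / 21.62% = -0.1862
β_Yardley = 0.453 × 52.28% / 21.62% = 1.0954
β_Holloway = 0.827 × 34.63% / 21.62% = 1.3247
β_Renshaw = 0.693 × 18.60% / 21.62% = 0.5962
β_Bellamy = 0.911 × 31.29% / 21.62% = 1.3185
β_Farrow = 0.568 × 50.91% / 21.62% = 1.3375
β_P = Σ w_i β_i = 0.03×-0.1862 + 0.21×1.0954 + 0.18×1.3247 + 0.24×0.5962 + 0.12×1.3185 + 0.22×1.3375 = 1.0585
MRP = 10.98% − 5.03% = 5.95%
E(R_P) = R_f + β_P × MRP = 5.03% + 1.0585 × 5.95% = 11.33%

11.33%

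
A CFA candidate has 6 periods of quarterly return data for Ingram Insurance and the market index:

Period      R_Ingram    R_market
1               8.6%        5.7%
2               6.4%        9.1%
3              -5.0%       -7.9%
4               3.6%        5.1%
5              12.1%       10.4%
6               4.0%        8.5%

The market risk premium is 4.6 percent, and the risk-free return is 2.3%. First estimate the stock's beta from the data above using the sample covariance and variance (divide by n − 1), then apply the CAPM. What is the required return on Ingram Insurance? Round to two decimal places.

5.82%

Mean R_i = (8.6 + 6.4 − 5.0 + 3.6 + 12.1 + 4.0) / 6 = 4.9500%
Mean R_m = (5.7 + 9.1 − 7.9 + 5.1 + 10.4 + 8.5) / 6 = 5.1500%
Σ(R_i − R̄_i)(R_m − R̄_m) = 172.0050  ⇒  Cov = 172.0050 / 5 = 34.4010
Σ(R_m − R̄_m)² = 224.9950  ⇒  Var(R_m) = 224.9950 / 5 = 44.9990
β = Cov / Var(R_m) = 34.4010 / 44.9990 = 0.7645
E(R) = R_f + β × MRP = 2.3% + 0.7645 × 4.6% = 5.82%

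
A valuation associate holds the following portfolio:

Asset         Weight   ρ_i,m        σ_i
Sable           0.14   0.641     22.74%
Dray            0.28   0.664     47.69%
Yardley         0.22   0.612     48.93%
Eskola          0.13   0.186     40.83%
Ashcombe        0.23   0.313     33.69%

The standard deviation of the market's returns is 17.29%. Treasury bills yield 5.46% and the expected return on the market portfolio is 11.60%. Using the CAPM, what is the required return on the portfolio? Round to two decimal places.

12.88%

β_Sable = 0.641 × 22.74% / 17.29% = 0.8431
β_Dray = 0.664 × 47.69% / 17.29% = 1.8315
β_Yardley = 0.612 × 48.93% / 17.29% = 1.7319
β_Eskola = 0.186 × 40.83% / 17.29% = 0.4392
β_Ashcombe = 0.313 × 33.69% / 17.29% = 0.6099
β_P = Σ w_i β_i = 0.14×0.8431 + 0.28×1.8315 + 0.22×1.7319 + 0.13×0.4392 + 0.23×0.6099 = 1.2092
MRP = 11.60% − 5.46% = 6.14%
E(R_P) = R_f + β_P × MRP = 5.46% + 1.2092 × 6.14% = 12.88%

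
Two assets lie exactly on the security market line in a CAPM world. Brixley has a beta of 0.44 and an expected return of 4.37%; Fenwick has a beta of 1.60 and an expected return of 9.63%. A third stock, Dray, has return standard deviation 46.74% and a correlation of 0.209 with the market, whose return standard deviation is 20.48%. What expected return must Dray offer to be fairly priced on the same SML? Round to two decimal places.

4.54%

MRP = (9.63% − 4.37%) / (1.60 − 0.44) = 4.5345%
R_f = 4.37% − 0.44 × 4.5345% = 2.3748%
β_Dray = ρ·σ_i/σ_m = 0.209 × 46.74 / 20.48 = 0.4770
E(R_Dray) = R_f + β × MRP = 2.3748% + 0.4770 × 4.5345% = 4.54%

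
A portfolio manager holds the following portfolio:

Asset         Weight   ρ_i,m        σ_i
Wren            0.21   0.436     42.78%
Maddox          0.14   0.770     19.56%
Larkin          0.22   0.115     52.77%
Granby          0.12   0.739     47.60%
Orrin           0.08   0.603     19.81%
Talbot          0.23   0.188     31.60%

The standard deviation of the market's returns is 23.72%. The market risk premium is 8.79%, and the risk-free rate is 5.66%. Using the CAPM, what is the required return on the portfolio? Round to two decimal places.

10.81%

β_Wren = 0.436 × 42.78% / 23.72% = 0.7863
β_Maddox = 0.770 × 19.56% / 23.72% = 0.6350
β_Larkin = 0.115 × 52.77% / 23.72% = 0.2558
β_Granby = 0.739 × 47.60% / 23.72% = 1.4830
β_Orrin = 0.603 × 19.81% / 23.72% = 0.5036
β_Talbot = 0.188 × 31.60% / 23.72% = 0.2505
β_P = Σ w_i β_i = 0.21×0.7863 + 0.14×0.6350 + 0.22×0.2558 + 0.12×1.4830 + 0.08×0.5036 + 0.23×0.2505 = 0.5862
E(R_P) = R_f + β_P × MRP = 5.66% + 0.5862 × 8.79% = 10.81%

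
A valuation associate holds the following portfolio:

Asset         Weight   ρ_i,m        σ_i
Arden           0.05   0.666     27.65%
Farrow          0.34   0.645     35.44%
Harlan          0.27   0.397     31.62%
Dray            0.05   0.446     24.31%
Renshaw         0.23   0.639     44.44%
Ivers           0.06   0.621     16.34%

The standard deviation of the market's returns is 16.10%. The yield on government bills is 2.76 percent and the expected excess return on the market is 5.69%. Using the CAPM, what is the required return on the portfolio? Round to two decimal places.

9.75%

β_Arden = 0.666 × 27.65% / 16.10% = 1.1438
β_Farrow = 0.645 × 35.44% / 16.10% = 1.4198
β_Harlan = 0.397 × 31.62% / 16.10% = 0.7797
β_Dray = 0.446 × 24.31% / 16.10% = 0.6734
β_Renshaw = 0.639 × 44.44% / 16.10% = 1.7638
β_Ivers = 0.621 × 16.34% / 16.10% = 0.6303
β_P = Σ w_i β_i = 0.05×1.1438 + 0.34×1.4198 + 0.27×0.7797 + 0.05×0.6734 + 0.23×1.7638 + 0.06×0.6303 = 1.2276
E(R_P) = R_f + β_P × MRP = 2.76% + 1.2276 × 5.69% = 9.75%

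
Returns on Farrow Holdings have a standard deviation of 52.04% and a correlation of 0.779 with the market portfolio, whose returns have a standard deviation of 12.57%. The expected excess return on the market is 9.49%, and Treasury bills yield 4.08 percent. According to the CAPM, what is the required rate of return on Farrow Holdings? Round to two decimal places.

34.69%

β = ρ × σ_i / σ_m = 0.779 × 52.04% / 12.57% = 3.2251
E(R) = 4.08% + 3.2251 × 9.49% = 34.69%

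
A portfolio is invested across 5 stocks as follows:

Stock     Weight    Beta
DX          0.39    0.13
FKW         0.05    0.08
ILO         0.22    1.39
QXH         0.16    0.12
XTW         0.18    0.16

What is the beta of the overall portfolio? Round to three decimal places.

0.409

β_P = Σ w_i β_i = 0.39×0.13 + 0.05×0.08 + 0.22×1.39 + 0.16×0.12 + 0.18×0.16 = 0.4085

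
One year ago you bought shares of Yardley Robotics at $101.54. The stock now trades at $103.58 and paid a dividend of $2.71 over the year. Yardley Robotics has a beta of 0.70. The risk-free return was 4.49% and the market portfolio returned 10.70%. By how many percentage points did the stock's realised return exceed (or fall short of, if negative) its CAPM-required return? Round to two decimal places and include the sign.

Realised HPR = (P1 + D1 − P0) / P0 = (103.58 + 2.71 − 101.54) / 101.54 = 4.75 / 101.54 = 4.6780%
MRP = 10.70% − 4.49% = 6.21%
CAPM required = R_f + β·MRP = 4.49% + 0.70 × 6.21% = 8.8370%
α = realised − required = 4.6780% − 8.8370% = -4.16%

-4.16%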